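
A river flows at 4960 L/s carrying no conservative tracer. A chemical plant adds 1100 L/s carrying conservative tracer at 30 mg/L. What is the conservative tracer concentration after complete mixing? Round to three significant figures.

Mass balance: C = (4960·0 + 1100·30.00) / 6060 = 33000/6060 = 5.446 mg/L.

5.45 mg/L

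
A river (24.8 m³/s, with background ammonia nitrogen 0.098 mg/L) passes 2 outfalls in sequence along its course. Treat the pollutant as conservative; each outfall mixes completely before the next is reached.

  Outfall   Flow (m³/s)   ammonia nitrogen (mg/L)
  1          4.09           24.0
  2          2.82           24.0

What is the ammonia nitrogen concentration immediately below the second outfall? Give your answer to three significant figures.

Below outfall 1: Q → 28.89 m³/s, C = (24.80·0.09800 + 4.090·24.00)/28.89 = 3.482 mg/L.
Below outfall 2: Q → 31.71 m³/s, C = (28.89·3.482 + 2.820·24.00)/31.71 = 5.307 mg/L.

5.31 mg/L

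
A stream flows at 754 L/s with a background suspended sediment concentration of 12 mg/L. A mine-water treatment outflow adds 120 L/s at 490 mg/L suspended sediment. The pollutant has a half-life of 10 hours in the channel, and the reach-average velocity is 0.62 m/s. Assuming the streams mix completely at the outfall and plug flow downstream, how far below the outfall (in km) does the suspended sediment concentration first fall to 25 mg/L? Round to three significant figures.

Conservation of mass: C = (754.0·12.00 + 120.0·490.0) / 874.0 = 67850/874.0 = 77.63 mg/L.
Half-life 10 h → k = ln 2 / 10 = 0.06931 h⁻¹ = 1.664 d⁻¹.
Set 77.63·exp(−k·t) = 25 → t = ln(77.63/25)/k = 58850 s = 16.35 h.
Distance = v·t = 0.62·58850 = 36490 m = 36.49 km.

36.5 km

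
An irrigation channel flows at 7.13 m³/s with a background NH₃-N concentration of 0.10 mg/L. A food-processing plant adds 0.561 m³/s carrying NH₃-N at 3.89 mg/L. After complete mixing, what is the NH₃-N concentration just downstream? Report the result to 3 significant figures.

Flow-weighted average: C = (7.130·0.1000 + 0.5610·3.890) / 7.691 = 2.895/7.691 = 0.3765 mg/L.

0.376 mg/L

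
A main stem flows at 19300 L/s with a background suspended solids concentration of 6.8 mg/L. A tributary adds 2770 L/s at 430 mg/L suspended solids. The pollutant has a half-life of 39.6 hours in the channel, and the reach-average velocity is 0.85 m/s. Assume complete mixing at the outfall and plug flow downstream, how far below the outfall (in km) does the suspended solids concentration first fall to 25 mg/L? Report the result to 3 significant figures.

Conservation of mass: C = (19300·6.800 + 2770·430.0) / 22070 = 1322000/22070 = 59.92 mg/L.
Half-life 39.6 h → k = ln 2 / 39.6 = 0.01750 h⁻¹ = 0.4201 d⁻¹.
Set 59.92·exp(−k·t) = 25 → t = ln(59.92/25)/k = 179800 s = 49.94 h.
Distance = v·t = 0.85·179800 = 152800 m = 152.8 km.

153 km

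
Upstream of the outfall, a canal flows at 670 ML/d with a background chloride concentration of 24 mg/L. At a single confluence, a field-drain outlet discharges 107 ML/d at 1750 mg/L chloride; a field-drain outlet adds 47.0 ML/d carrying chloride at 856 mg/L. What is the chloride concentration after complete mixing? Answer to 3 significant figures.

Mixed concentration C = ΣQC/ΣQ = (670.0·24.00 + 107.0·1750 + 47.00·856.0) / 824.0 = 243600/824.0 = 295.6 mg/L.

296 mg/L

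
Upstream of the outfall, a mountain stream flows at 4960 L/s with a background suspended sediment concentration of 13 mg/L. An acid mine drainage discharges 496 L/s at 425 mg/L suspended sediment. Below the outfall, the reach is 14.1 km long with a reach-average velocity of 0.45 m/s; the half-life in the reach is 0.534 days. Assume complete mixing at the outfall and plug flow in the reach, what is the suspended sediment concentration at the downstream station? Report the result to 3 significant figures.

31.5 mg/L

After mixing, C = (4960·13.00 + 496.0·425.0) / 5456 = 275300/5456 = 50.45 mg/L.
Travel time t = 14.1·1000 / 0.45 = 31330 s = 8.704 h.
Half-life 0.534 d → k = ln 2 / 0.534 = 1.298 d⁻¹.
First-order decay: C = 50.45·exp(−k·t) = 50.45·0.6245 = 31.51 mg/L.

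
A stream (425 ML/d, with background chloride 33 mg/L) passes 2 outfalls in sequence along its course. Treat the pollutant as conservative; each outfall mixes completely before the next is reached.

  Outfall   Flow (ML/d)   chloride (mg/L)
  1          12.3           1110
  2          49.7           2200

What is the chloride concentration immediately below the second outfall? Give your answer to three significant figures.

Outfall 1: combined Q = 437.3 ML/d; C = (425.0·33.00 + 12.30·1110)/437.3 = 63.29 mg/L.
Outfall 2: combined Q = 487.0 ML/d; C = (437.3·63.29 + 49.70·2200)/487.0 = 281.4 mg/L.

281 mg/L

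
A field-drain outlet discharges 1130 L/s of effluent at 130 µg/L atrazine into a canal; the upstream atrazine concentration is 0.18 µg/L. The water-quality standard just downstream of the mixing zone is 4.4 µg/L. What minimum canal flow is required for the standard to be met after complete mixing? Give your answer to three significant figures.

33600 L/s

Set C_mix = 4.4: (Q·0.1800 + 1130·130.0) / (Q + 1130) = 4.4
→ Q = 1130·(130.0 − 4.4)/(4.4 − 0.1800) = 33630 L/s.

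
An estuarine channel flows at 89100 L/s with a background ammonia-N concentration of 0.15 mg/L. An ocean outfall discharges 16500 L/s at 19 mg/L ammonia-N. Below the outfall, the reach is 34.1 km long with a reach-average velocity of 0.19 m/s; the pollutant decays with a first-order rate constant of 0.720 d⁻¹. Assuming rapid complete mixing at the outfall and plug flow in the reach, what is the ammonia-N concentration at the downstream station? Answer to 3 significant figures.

Mass balance: C = (89100·0.1500 + 16500·19.00) / 105600 = 326900/105600 = 3.095 mg/L.
Travel time t = 34.1·1000 / 0.19 = 179500 s = 49.85 h.
Applying C = C₀e^(−kt): 3.095 × 0.2241 = 0.6937 mg/L.

0.694 mg/L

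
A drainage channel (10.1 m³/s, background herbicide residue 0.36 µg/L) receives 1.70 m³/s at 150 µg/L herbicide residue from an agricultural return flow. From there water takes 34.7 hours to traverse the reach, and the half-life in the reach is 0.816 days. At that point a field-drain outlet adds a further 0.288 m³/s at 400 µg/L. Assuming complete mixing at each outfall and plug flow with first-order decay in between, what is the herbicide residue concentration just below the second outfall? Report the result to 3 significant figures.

Flow-weighted average: C = (10.10·0.3600 + 1.700·150.0) / 11.80 = 258.6/11.80 = 21.92 µg/L; combined flow 11.80 m³/s.
Half-life 0.816 d → k = ln 2 / 0.816 = 0.8494 d⁻¹.
Decay over the reach: 21.92·exp(−kt) = 21.92·0.2928 = 6.418 µg/L.
Second outfall: C = (11.80·6.418 + 0.2880·400.0)/12.09 = 15.80 µg/L.

15.8 µg/L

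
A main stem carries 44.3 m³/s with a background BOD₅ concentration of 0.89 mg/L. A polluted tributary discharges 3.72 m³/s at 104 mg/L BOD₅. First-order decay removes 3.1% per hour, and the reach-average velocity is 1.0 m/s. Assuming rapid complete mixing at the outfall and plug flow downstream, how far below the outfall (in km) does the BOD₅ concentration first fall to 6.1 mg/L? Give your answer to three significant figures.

42.9 km

Flow-weighted average: C = (44.30·0.8900 + 3.720·104.0) / 48.02 = 426.3/48.02 = 8.878 mg/L.
3.1%/h lost → k = −ln(1 − 0.031) = 0.03149 h⁻¹.
Set 8.878·exp(−k·t) = 6.1 → t = ln(8.878/6.1)/k = 42900 s = 11.92 h.
Distance = v·t = 1.0·42900 = 42900 m = 42.90 km.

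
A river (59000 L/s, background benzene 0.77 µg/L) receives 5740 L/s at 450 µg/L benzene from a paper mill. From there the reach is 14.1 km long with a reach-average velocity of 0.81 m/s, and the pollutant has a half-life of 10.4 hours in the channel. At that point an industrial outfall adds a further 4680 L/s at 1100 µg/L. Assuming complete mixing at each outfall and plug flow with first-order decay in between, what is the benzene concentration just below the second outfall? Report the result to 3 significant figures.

102 µg/L

After mixing, C = (59000·0.7700 + 5740·450.0) / 64740 = 2628000/64740 = 40.60 µg/L; combined flow 64740 L/s.
Travel time t = 14.1·1000 / 0.81 = 17410 s = 4.835 h.
Half-life 10.4 h → k = ln 2 / 10.4 = 0.06665 h⁻¹ = 1.600 d⁻¹.
First-order decay: C = 40.60·exp(−k·t) = 40.60·0.7245 = 29.41 µg/L.
Second outfall: C = (64740·29.41 + 4680·1100)/69420 = 101.6 µg/L.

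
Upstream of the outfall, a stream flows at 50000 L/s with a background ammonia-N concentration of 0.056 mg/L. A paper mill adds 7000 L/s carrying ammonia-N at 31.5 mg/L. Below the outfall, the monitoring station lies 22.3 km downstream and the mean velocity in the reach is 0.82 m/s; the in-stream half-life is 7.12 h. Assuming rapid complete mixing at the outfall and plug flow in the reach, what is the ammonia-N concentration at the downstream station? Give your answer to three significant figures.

Mixed concentration C = ΣQC/ΣQ = (50000·0.05600 + 7000·31.50) / 57000 = 223300/57000 = 3.918 mg/L.
Travel time t = 22.3·1000 / 0.82 = 27200 s = 7.554 h.
Half-life 7.12 h → k = ln 2 / 7.12 = 0.09735 h⁻¹ = 2.336 d⁻¹.
Applying C = C₀e^(−kt): 3.918 × 0.4793 = 1.878 mg/L.

1.88 mg/L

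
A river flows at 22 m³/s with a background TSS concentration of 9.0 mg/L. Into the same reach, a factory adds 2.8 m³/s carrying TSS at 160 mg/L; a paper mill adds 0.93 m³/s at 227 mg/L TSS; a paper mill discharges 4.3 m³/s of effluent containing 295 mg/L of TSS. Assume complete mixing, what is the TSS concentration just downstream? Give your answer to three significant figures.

70.8 mg/L

Mass balance: C = (22.00·9.000 + 2.800·160.0 + 0.9300·227.0 + 4.300·295.0) / 30.03 = 2126/30.03 = 70.78 mg/L.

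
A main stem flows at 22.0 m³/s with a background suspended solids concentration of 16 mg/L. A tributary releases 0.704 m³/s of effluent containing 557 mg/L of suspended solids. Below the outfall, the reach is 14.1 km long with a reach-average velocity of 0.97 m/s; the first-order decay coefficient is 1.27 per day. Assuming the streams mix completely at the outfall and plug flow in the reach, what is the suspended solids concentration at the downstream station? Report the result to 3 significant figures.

26.5 mg/L

Conservation of mass: C = (22.00·16.00 + 0.7040·557.0) / 22.70 = 744.1/22.70 = 32.78 mg/L.
Travel time t = 14.1·1000 / 0.97 = 14540 s = 4.038 h.
Decay over the reach: 32.78·exp(−kt) = 32.78·0.8076 = 26.47 mg/L.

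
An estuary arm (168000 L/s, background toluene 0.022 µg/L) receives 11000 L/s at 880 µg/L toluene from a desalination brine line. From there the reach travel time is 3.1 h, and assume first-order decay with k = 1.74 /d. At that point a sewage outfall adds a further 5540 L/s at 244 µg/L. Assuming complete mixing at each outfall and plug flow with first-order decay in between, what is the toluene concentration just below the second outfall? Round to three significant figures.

49.2 µg/L

After mixing, C = (168000·0.02200 + 11000·880.0) / 179000 = 9684000/179000 = 54.10 µg/L; combined flow 179000 L/s.
Decay over the reach: 54.10·exp(−kt) = 54.10·0.7987 = 43.21 µg/L.
At the second outfall, C = (179000·43.21 + 5540·244.0) / (179000 + 5540) = 49.24 µg/L.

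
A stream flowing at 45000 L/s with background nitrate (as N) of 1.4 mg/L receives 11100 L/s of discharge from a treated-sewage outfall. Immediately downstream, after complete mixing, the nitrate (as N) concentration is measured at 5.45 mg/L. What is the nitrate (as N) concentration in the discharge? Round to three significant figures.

Mass balance: 45000·1.400 + 11100·Cₑ = 56100·5.450
→ Cₑ = (56100·5.450 − 45000·1.400) / 11100 = 21.87 mg/L.

21.9 mg/L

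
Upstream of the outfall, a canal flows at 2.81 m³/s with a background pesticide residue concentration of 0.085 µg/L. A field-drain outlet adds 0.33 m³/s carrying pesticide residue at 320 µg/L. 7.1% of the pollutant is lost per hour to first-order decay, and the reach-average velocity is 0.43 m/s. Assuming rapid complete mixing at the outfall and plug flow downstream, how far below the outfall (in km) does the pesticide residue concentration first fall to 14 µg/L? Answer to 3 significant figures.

18.5 km

After mixing, C = (2.810·0.08500 + 0.3300·320.0) / 3.140 = 105.8/3.140 = 33.71 µg/L.
7.1%/h lost → k = −ln(1 − 0.071) = 0.07365 h⁻¹.
Set 33.71·exp(−k·t) = 14 → t = ln(33.71/14)/k = 42950 s = 11.93 h.
Distance = v·t = 0.43·42950 = 18470 m = 18.47 km.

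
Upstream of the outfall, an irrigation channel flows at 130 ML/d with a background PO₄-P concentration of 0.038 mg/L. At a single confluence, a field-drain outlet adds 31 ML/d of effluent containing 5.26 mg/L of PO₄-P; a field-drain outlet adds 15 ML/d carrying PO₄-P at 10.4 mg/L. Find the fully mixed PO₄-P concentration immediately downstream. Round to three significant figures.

1.84 mg/L

Mixed concentration C = ΣQC/ΣQ = (130.0·0.03800 + 31.00·5.260 + 15.00·10.40) / 176.0 = 324.0/176.0 = 1.841 mg/L.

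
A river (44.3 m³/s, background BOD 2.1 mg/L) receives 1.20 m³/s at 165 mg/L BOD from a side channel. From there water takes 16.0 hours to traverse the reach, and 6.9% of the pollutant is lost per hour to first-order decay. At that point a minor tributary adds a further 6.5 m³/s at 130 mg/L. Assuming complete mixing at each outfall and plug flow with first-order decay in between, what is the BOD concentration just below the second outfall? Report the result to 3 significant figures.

Mass balance: C = (44.30·2.100 + 1.200·165.0) / 45.50 = 291.0/45.50 = 6.396 mg/L; combined flow 45.50 m³/s.
6.9%/h lost → k = −ln(1 − 0.069) = 0.07150 h⁻¹.
Decay over the reach: 6.396·exp(−kt) = 6.396·0.3186 = 2.038 mg/L.
Second outfall: C = (45.50·2.038 + 6.500·130.0)/52.00 = 18.03 mg/L.

18.0 mg/L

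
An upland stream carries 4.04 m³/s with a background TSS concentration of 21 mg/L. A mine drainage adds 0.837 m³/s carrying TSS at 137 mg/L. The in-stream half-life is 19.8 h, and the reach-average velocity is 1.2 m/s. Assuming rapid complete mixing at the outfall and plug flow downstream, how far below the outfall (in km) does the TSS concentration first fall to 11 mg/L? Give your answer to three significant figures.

After mixing, C = (4.040·21.00 + 0.8370·137.0) / 4.877 = 199.5/4.877 = 40.91 mg/L.
Half-life 19.8 h → k = ln 2 / 19.8 = 0.03501 h⁻¹ = 0.8402 d⁻¹.
Set 40.91·exp(−k·t) = 11 → t = ln(40.91/11)/k = 135100 s = 37.52 h.
Distance = v·t = 1.2·135100 = 162100 m = 162.1 km.

162 km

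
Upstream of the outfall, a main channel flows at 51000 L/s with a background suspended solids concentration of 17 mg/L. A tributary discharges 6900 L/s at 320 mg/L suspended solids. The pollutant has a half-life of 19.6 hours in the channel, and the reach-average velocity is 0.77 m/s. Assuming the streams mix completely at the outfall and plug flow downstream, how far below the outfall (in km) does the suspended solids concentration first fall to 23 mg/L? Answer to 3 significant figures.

65.6 km

Mass balance: C = (51000·17.00 + 6900·320.0) / 57900 = 3075000/57900 = 53.11 mg/L.
Half-life 19.6 h → k = ln 2 / 19.6 = 0.03536 h⁻¹ = 0.8488 d⁻¹.
Set 53.11·exp(−k·t) = 23 → t = ln(53.11/23)/k = 85190 s = 23.66 h.
Distance = v·t = 0.77·85190 = 65590 m = 65.59 km.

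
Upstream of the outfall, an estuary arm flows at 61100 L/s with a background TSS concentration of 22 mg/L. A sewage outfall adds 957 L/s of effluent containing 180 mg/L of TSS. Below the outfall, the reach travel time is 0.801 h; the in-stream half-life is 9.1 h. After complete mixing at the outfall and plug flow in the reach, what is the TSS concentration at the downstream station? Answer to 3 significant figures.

Mixed concentration C = ΣQC/ΣQ = (61100·22.00 + 957.0·180.0) / 62060 = 1516000/62060 = 24.44 mg/L.
Half-life 9.1 h → k = ln 2 / 9.1 = 0.07617 h⁻¹ = 1.828 d⁻¹.
Applying C = C₀e^(−kt): 24.44 × 0.9408 = 22.99 mg/L.

23.0 mg/L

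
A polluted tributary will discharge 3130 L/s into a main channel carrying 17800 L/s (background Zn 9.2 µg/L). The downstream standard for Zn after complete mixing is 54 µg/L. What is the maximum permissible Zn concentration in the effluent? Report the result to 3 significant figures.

At the limit, (Qr·Cr + Qe·Cₑ)/(Qr + Qe) = 54:
Cₑ = (20930·54 − 17800·9.200) / 3130 = 308.8 µg/L.

309 µg/L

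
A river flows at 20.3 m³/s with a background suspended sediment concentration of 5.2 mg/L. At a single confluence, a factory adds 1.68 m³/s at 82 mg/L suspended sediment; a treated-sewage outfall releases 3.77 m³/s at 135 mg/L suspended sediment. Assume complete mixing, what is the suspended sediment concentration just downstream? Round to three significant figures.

Conservation of mass: C = (20.30·5.200 + 1.680·82.00 + 3.770·135.0) / 25.75 = 752.3/25.75 = 29.21 mg/L.

29.2 mg/L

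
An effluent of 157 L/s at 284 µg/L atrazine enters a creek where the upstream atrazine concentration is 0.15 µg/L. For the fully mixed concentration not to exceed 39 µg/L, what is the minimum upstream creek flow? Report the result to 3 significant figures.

Set C_mix = 39: (Q·0.1500 + 157.0·284.0) / (Q + 157.0) = 39
→ Q = 157.0·(284.0 − 39)/(39 − 0.1500) = 990.1 L/s.

990 L/s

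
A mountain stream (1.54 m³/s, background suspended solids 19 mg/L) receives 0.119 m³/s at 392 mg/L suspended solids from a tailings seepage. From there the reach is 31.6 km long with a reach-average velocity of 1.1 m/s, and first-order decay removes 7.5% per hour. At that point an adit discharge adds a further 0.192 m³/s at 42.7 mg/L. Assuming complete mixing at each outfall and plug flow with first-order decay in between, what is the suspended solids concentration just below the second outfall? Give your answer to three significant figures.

Conservation of mass: C = (1.540·19.00 + 0.1190·392.0) / 1.659 = 75.91/1.659 = 45.76 mg/L; combined flow 1.659 m³/s.
Travel time t = 31.6·1000 / 1.1 = 28730 s = 7.980 h.
7.5%/h lost → k = −ln(1 − 0.075) = 0.07796 h⁻¹.
First-order decay: C = 45.76·exp(−k·t) = 45.76·0.5368 = 24.56 mg/L.
Second outfall: C = (1.659·24.56 + 0.1920·42.70)/1.851 = 26.44 mg/L.

26.4 mg/L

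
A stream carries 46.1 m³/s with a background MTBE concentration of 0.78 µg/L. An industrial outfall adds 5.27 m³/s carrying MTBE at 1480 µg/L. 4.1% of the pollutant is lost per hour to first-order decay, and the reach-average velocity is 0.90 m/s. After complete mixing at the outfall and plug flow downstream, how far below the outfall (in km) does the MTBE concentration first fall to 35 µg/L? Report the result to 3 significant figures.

114 km

After mixing, C = (46.10·0.7800 + 5.270·1480) / 51.37 = 7836/51.37 = 152.5 µg/L.
4.1%/h lost → k = −ln(1 − 0.041) = 0.04186 h⁻¹.
Set 152.5·exp(−k·t) = 35 → t = ln(152.5/35)/k = 126600 s = 35.16 h.
Distance = v·t = 0.90·126600 = 113900 m = 113.9 km.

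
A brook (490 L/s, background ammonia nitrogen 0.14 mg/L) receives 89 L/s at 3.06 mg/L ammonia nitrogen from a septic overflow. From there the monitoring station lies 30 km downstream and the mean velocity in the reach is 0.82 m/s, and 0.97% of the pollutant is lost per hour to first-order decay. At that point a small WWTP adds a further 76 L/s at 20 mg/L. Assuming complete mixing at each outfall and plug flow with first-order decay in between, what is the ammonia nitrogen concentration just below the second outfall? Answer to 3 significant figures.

2.79 mg/L

Mass balance: C = (490.0·0.1400 + 89.00·3.060) / 579.0 = 340.9/579.0 = 0.5888 mg/L; combined flow 579.0 L/s.
Travel time t = 30·1000 / 0.82 = 36590 s = 10.16 h.
0.97%/h lost → k = −ln(1 − 0.0097) = 0.009747 h⁻¹.
After decay, C = 0.5888 × e^(−kt) = 0.5888 × 0.9057 = 0.5333 mg/L.
Second outfall: C = (579.0·0.5333 + 76.00·20.00)/655.0 = 2.792 mg/L.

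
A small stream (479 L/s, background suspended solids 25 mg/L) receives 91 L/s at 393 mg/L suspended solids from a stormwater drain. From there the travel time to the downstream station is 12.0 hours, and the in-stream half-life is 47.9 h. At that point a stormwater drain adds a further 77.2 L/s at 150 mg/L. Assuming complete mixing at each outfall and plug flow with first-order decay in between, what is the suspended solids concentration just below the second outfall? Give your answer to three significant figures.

79.9 mg/L

Flow-weighted average: C = (479.0·25.00 + 91.00·393.0) / 570.0 = 47740/570.0 = 83.75 mg/L; combined flow 570.0 L/s.
Half-life 47.9 h → k = ln 2 / 47.9 = 0.01447 h⁻¹ = 0.3473 d⁻¹.
Applying C = C₀e^(−kt): 83.75 × 0.8406 = 70.40 mg/L.
Second outfall: C = (570.0·70.40 + 77.20·150.0)/647.2 = 79.90 mg/L.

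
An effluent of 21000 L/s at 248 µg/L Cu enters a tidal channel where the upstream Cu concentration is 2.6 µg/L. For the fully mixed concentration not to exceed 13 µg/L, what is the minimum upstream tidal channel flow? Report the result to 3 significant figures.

475000 L/s

Set C_mix = 13: (Q·2.600 + 21000·248.0) / (Q + 21000) = 13
→ Q = 21000·(248.0 − 13)/(13 − 2.600) = 474500 L/s.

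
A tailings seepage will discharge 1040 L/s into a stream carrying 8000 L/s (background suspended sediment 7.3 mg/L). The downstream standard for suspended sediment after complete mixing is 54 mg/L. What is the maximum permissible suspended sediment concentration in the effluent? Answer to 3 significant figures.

413 mg/L

At the limit, (Qr·Cr + Qe·Cₑ)/(Qr + Qe) = 54:
Cₑ = (9040·54 − 8000·7.300) / 1040 = 413.2 mg/L.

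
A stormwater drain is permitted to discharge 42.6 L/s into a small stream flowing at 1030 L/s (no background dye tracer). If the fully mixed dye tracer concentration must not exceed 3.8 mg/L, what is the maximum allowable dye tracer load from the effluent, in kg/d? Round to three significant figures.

Mass balance at the limit: 1030·0 + 42.60·Cₑ = 1073·3.8 → Cₑ = 95.68 mg/L.
42.60 L/s = 0.04260 m³/s. Load = 0.04260 m³/s × 95.68 g/m³ × 86 400 s/d = 352.2 kg/d.

352 kg/d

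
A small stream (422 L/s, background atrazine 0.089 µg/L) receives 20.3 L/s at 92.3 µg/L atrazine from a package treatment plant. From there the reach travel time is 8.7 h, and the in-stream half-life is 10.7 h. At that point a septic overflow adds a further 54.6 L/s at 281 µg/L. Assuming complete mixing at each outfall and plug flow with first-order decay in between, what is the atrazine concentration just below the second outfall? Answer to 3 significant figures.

33.1 µg/L

Mixed concentration C = ΣQC/ΣQ = (422.0·0.08900 + 20.30·92.30) / 442.3 = 1911/442.3 = 4.321 µg/L; combined flow 442.3 L/s.
Half-life 10.7 h → k = ln 2 / 10.7 = 0.06478 h⁻¹ = 1.555 d⁻¹.
Applying C = C₀e^(−kt): 4.321 × 0.5692 = 2.459 µg/L.
Second outfall: C = (442.3·2.459 + 54.60·281.0)/496.9 = 33.07 µg/L.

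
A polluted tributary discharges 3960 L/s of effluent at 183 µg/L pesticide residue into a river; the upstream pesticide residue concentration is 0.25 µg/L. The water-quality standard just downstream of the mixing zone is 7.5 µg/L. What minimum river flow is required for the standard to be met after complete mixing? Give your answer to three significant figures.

95900 L/s

Set C_mix = 7.5: (Q·0.2500 + 3960·183.0) / (Q + 3960) = 7.5
→ Q = 3960·(183.0 − 7.5)/(7.5 − 0.2500) = 95860 L/s.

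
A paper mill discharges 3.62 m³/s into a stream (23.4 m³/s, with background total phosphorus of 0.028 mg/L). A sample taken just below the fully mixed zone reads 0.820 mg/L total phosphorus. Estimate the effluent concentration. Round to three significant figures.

5.94 mg/L

Mass balance: 23.40·0.02800 + 3.620·Cₑ = 27.02·0.8200
→ Cₑ = (27.02·0.8200 − 23.40·0.02800) / 3.620 = 5.940 mg/L.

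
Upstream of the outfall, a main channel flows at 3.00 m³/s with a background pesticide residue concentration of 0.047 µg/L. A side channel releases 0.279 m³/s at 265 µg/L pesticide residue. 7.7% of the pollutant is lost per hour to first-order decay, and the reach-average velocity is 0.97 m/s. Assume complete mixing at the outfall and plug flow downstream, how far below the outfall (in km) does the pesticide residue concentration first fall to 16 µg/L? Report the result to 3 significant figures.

After mixing, C = (3.000·0.04700 + 0.2790·265.0) / 3.279 = 74.08/3.279 = 22.59 µg/L.
7.7%/h lost → k = −ln(1 − 0.077) = 0.08013 h⁻¹.
Set 22.59·exp(−k·t) = 16 → t = ln(22.59/16)/k = 15500 s = 4.305 h.
Distance = v·t = 0.97·15500 = 15030 m = 15.03 km.

15.0 km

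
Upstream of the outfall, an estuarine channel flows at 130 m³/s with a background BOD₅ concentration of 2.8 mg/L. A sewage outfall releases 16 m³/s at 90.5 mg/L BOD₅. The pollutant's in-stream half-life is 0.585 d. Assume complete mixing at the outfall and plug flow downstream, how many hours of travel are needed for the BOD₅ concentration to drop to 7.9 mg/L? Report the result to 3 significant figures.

Mass balance: C = (130.0·2.800 + 16.00·90.50) / 146.0 = 1812/146.0 = 12.41 mg/L.
Half-life 0.585 d → k = ln 2 / 0.585 = 1.185 d⁻¹.
12.41·exp(−k·t) = 7.9 → t = ln(12.41/7.9)/k = 32940 s = 9.150 h.

9.15 h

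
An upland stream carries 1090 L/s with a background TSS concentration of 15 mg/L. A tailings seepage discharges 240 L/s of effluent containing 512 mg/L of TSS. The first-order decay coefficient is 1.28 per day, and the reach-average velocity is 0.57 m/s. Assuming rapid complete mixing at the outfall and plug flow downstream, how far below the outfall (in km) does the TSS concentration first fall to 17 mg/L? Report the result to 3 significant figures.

Mass balance: C = (1090·15.00 + 240.0·512.0) / 1330 = 139200/1330 = 104.7 mg/L.
Set 104.7·exp(−k·t) = 17 → t = ln(104.7/17)/k = 122700 s = 34.08 h.
Distance = v·t = 0.57·122700 = 69940 m = 69.94 km.

69.9 km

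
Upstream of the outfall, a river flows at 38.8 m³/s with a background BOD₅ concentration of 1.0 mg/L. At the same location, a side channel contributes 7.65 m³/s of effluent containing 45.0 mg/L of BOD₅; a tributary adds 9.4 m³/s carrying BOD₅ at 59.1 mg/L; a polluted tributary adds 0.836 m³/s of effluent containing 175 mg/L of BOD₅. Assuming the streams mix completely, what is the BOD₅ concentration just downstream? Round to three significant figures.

19.1 mg/L

Mixed concentration C = ΣQC/ΣQ = (38.80·1.000 + 7.650·45.00 + 9.400·59.10 + 0.8360·175.0) / 56.69 = 1085/56.69 = 19.14 mg/L.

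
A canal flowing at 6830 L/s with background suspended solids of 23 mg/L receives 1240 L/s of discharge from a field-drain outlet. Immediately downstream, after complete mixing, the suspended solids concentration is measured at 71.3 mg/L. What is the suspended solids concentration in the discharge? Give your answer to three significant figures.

337 mg/L

Mass balance: 6830·23.00 + 1240·Cₑ = 8070·71.30
→ Cₑ = (8070·71.30 − 6830·23.00) / 1240 = 337.3 mg/L.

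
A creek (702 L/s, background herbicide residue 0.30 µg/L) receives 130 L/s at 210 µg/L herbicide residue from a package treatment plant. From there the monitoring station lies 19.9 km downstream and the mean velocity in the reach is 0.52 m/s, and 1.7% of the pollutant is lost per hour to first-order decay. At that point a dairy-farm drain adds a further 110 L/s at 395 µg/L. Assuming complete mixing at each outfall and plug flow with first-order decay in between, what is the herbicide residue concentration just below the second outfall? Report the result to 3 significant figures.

Flow-weighted average: C = (702.0·0.3000 + 130.0·210.0) / 832.0 = 27510/832.0 = 33.07 µg/L; combined flow 832.0 L/s.
Travel time t = 19.9·1000 / 0.52 = 38270 s = 10.63 h.
1.7%/h lost → k = −ln(1 − 0.017) = 0.01715 h⁻¹.
Decay over the reach: 33.07·exp(−kt) = 33.07·0.8334 = 27.56 µg/L.
At the second outfall, C = (832.0·27.56 + 110.0·395.0) / (832.0 + 110.0) = 70.46 µg/L.

70.5 µg/L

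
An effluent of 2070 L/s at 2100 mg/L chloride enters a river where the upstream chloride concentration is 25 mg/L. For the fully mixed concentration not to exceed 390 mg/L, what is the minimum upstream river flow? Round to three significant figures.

9700 L/s

Set C_mix = 390: (Q·25.00 + 2070·2100) / (Q + 2070) = 390
→ Q = 2070·(2100 − 390)/(390 − 25.00) = 9698 L/s.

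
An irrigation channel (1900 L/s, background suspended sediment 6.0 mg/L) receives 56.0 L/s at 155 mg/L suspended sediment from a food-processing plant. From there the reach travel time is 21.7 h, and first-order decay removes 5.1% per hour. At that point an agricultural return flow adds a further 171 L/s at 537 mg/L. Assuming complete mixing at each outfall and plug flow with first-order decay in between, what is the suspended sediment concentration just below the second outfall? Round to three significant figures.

Mass balance: C = (1900·6.000 + 56.00·155.0) / 1956 = 20080/1956 = 10.27 mg/L; combined flow 1956 L/s.
5.1%/h lost → k = −ln(1 − 0.051) = 0.05235 h⁻¹.
First-order decay: C = 10.27·exp(−k·t) = 10.27·0.3211 = 3.297 mg/L.
At the second outfall, C = (1956·3.297 + 171.0·537.0) / (1956 + 171.0) = 46.20 mg/L.

46.2 mg/L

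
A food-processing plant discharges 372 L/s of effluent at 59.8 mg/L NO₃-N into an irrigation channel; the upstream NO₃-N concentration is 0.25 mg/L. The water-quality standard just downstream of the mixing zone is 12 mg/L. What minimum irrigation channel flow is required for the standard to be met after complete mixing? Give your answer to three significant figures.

1510 L/s

Set C_mix = 12: (Q·0.2500 + 372.0·59.80) / (Q + 372.0) = 12
→ Q = 372.0·(59.80 − 12)/(12 − 0.2500) = 1513 L/s.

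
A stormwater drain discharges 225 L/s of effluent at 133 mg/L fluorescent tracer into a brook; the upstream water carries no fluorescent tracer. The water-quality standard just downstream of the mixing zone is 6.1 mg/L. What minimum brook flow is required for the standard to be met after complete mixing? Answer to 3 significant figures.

Set C_mix = 6.1: (Q·0 + 225.0·133.0) / (Q + 225.0) = 6.1
→ Q = 225.0·(133.0 − 6.1)/(6.1 − 0) = 4681 L/s.

4680 L/s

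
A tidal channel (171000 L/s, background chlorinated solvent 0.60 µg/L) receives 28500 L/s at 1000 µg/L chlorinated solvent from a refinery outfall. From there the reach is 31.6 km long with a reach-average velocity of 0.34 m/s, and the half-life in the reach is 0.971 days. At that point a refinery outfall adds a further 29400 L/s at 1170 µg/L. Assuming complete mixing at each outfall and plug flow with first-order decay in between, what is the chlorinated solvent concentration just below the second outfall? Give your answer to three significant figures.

208 µg/L

Mass balance: C = (171000·0.6000 + 28500·1000) / 199500 = 28600000/199500 = 143.4 µg/L; combined flow 199500 L/s.
Travel time t = 31.6·1000 / 0.34 = 92940 s = 25.82 h.
Half-life 0.971 d → k = ln 2 / 0.971 = 0.7138 d⁻¹.
Decay over the reach: 143.4·exp(−kt) = 143.4·0.4640 = 66.52 µg/L.
At the second outfall, C = (199500·66.52 + 29400·1170) / (199500 + 29400) = 208.3 µg/L.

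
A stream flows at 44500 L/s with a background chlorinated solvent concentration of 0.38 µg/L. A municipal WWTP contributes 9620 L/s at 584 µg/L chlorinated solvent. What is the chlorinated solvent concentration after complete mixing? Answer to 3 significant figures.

104 µg/L

Flow-weighted average: C = (44500·0.3800 + 9620·584.0) / 54120 = 5635000/54120 = 104.1 µg/L.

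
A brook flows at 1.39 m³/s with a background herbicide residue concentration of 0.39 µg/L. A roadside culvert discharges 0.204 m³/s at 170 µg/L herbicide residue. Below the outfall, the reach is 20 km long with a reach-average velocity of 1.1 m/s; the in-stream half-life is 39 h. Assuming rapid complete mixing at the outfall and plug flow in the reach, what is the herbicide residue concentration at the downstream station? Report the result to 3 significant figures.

20.2 µg/L

Mass balance: C = (1.390·0.3900 + 0.2040·170.0) / 1.594 = 35.22/1.594 = 22.10 µg/L.
Travel time t = 20·1000 / 1.1 = 18180 s = 5.051 h.
Half-life 39 h → k = ln 2 / 39 = 0.01777 h⁻¹ = 0.4266 d⁻¹.
After decay, C = 22.10 × e^(−kt) = 22.10 × 0.9141 = 20.20 µg/L.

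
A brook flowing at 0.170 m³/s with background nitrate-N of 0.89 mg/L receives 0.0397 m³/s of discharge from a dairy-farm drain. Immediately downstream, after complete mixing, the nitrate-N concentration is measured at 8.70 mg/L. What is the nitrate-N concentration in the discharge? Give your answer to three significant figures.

42.1 mg/L

Mass balance: 0.1700·0.8900 + 0.03970·Cₑ = 0.2097·8.700
→ Cₑ = (0.2097·8.700 − 0.1700·0.8900) / 0.03970 = 42.14 mg/L.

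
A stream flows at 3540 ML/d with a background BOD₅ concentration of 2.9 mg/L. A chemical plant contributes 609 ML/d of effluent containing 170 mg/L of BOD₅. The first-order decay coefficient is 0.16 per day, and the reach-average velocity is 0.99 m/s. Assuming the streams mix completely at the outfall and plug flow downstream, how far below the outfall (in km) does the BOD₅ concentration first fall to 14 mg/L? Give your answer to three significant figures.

360 km

After mixing, C = (3540·2.900 + 609.0·170.0) / 4149 = 113800/4149 = 27.43 mg/L.
Set 27.43·exp(−k·t) = 14 → t = ln(27.43/14)/k = 363100 s = 100.9 h.
Distance = v·t = 0.99·363100 = 359500 m = 359.5 km.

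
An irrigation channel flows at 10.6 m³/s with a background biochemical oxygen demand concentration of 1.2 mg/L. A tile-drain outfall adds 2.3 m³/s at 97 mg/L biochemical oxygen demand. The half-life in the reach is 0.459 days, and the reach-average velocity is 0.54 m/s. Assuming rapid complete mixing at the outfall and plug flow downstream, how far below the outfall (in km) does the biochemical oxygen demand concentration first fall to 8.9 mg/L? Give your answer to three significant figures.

22.2 km

Conservation of mass: C = (10.60·1.200 + 2.300·97.00) / 12.90 = 235.8/12.90 = 18.28 mg/L.
Half-life 0.459 d → k = ln 2 / 0.459 = 1.510 d⁻¹.
Set 18.28·exp(−k·t) = 8.9 → t = ln(18.28/8.9)/k = 41180 s = 11.44 h.
Distance = v·t = 0.54·41180 = 22240 m = 22.24 km.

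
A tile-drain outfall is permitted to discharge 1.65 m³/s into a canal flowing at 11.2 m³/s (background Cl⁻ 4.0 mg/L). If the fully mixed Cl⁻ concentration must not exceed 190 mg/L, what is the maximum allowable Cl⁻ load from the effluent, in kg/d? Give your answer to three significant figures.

Mass balance at the limit: 11.20·4.000 + 1.650·Cₑ = 12.85·190 → Cₑ = 1453 mg/L.
Load = 1.650 m³/s × 1453 g/m³ × 86 400 s/d = 207100 kg/d.

207000 kg/d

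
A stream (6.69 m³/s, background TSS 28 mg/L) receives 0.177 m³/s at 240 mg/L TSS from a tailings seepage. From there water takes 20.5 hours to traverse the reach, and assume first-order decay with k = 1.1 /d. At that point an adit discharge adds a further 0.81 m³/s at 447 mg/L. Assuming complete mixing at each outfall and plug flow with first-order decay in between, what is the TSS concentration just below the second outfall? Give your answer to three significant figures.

58.9 mg/L

Flow-weighted average: C = (6.690·28.00 + 0.1770·240.0) / 6.867 = 229.8/6.867 = 33.46 mg/L; combined flow 6.867 m³/s.
After decay, C = 33.46 × e^(−kt) = 33.46 × 0.3908 = 13.08 mg/L.
Second outfall: C = (6.867·13.08 + 0.8100·447.0)/7.677 = 58.86 mg/L.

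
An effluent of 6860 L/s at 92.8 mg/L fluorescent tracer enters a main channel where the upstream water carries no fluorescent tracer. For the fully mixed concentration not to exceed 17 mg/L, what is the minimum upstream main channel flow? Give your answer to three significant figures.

Set C_mix = 17: (Q·0 + 6860·92.80) / (Q + 6860) = 17
→ Q = 6860·(92.80 − 17)/(17 − 0) = 30590 L/s.

30600 L/s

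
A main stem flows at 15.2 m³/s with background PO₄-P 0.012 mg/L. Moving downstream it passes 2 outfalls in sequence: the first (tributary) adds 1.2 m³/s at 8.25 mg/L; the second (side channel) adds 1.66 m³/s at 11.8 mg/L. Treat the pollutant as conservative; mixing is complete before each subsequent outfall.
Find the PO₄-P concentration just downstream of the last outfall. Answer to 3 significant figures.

1.64 mg/L

After outfall 1: Q = 15.20 + 1.200 = 16.40 m³/s; C = (15.20·0.01200 + 1.200·8.250)/16.40 = 0.6148 mg/L.
After outfall 2: Q = 16.40 + 1.660 = 18.06 m³/s; C = (16.40·0.6148 + 1.660·11.80)/18.06 = 1.643 mg/L.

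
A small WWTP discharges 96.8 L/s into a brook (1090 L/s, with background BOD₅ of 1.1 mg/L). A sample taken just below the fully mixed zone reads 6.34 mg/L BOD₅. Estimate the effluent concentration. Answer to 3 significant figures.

65.3 mg/L

Mass balance: 1090·1.100 + 96.80·Cₑ = 1187·6.340
→ Cₑ = (1187·6.340 − 1090·1.100) / 96.80 = 65.34 mg/L.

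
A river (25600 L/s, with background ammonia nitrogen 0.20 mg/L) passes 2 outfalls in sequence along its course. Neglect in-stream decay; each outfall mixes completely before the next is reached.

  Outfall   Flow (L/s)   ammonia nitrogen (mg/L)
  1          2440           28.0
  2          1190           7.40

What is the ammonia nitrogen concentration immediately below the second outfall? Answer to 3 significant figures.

2.81 mg/L

After outfall 1: Q = 25600 + 2440 = 28040 L/s; C = (25600·0.2000 + 2440·28.00)/28040 = 2.619 mg/L.
After outfall 2: Q = 28040 + 1190 = 29230 L/s; C = (28040·2.619 + 1190·7.400)/29230 = 2.814 mg/L.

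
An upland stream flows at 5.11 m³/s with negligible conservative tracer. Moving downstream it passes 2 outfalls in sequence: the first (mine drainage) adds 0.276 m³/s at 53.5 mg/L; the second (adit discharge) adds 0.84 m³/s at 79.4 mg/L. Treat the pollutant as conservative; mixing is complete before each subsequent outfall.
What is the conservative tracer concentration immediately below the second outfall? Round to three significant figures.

13.1 mg/L

After outfall 1: Q = 5.110 + 0.2760 = 5.386 m³/s; C = (5.110·0 + 0.2760·53.50)/5.386 = 2.742 mg/L.
After outfall 2: Q = 5.386 + 0.8400 = 6.226 m³/s; C = (5.386·2.742 + 0.8400·79.40)/6.226 = 13.08 mg/L.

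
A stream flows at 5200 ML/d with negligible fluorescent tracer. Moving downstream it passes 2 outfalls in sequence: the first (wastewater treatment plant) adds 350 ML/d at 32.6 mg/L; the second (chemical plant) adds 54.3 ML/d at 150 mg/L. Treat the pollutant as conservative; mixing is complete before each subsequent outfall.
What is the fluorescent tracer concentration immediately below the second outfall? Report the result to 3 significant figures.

3.49 mg/L

Below outfall 1: Q → 5550 ML/d, C = (5200·0 + 350.0·32.60)/5550 = 2.056 mg/L.
Below outfall 2: Q → 5604 ML/d, C = (5550·2.056 + 54.30·150.0)/5604 = 3.489 mg/L.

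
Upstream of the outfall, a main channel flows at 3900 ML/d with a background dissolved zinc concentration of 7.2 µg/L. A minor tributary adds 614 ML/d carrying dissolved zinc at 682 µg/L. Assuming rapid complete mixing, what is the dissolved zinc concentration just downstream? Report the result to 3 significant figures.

99.0 µg/L

Flow-weighted average: C = (3900·7.200 + 614.0·682.0) / 4514 = 446800/4514 = 98.99 µg/L.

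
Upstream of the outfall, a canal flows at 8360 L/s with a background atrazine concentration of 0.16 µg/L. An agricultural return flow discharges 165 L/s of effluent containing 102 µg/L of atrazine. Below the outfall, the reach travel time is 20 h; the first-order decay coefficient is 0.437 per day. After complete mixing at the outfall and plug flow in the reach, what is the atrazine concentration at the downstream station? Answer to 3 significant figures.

Flow-weighted average: C = (8360·0.1600 + 165.0·102.0) / 8525 = 18170/8525 = 2.131 µg/L.
After decay, C = 2.131 × e^(−kt) = 2.131 × 0.6948 = 1.481 µg/L.

1.48 µg/L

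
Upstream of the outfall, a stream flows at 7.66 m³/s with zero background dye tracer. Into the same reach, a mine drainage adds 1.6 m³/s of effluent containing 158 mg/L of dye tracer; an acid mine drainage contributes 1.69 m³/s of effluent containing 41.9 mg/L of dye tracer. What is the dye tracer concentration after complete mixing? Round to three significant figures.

29.6 mg/L

Flow-weighted average: C = (7.660·0 + 1.600·158.0 + 1.690·41.90) / 10.95 = 323.6/10.95 = 29.55 mg/L.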